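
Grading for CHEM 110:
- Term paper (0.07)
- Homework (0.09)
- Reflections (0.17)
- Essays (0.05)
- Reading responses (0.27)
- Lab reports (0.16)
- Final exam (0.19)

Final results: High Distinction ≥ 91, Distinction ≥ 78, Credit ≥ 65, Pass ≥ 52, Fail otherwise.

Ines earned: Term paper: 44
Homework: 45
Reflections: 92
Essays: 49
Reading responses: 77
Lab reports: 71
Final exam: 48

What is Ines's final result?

Weighted total:
  Term paper 44 × 0.07 = 3.08
  Homework 45 × 0.09 = 4.05
  Reflections 92 × 0.17 = 15.64
  Essays 49 × 0.05 = 2.45
  Reading responses 77 × 0.27 = 20.79
  Lab reports 71 × 0.16 = 11.36
  Final exam 48 × 0.19 = 9.12
Sum = 66.49
66.49 is ≥ 65 and < 78 → Credit

Credit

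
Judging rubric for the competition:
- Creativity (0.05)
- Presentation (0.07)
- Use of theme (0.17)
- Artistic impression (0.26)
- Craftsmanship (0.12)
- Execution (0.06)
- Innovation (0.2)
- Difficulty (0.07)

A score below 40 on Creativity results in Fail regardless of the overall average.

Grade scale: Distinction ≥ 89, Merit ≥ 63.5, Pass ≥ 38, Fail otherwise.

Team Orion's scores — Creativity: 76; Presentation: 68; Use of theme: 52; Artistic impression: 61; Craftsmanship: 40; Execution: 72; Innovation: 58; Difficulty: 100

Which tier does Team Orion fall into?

Pass

Creativity score 76 ≥ 40: minimum met.
Weighted total:
  Creativity 76 × 0.05 = 3.8
  Presentation 68 × 0.07 = 4.76
  Use of theme 52 × 0.17 = 8.84
  Artistic impression 61 × 0.26 = 15.86
  Craftsmanship 40 × 0.12 = 4.8
  Execution 72 × 0.06 = 4.32
  Innovation 58 × 0.2 = 11.6
  Difficulty 100 × 0.07 = 7
Sum = 60.98
60.98 is ≥ 38 and < 63.5 → Pass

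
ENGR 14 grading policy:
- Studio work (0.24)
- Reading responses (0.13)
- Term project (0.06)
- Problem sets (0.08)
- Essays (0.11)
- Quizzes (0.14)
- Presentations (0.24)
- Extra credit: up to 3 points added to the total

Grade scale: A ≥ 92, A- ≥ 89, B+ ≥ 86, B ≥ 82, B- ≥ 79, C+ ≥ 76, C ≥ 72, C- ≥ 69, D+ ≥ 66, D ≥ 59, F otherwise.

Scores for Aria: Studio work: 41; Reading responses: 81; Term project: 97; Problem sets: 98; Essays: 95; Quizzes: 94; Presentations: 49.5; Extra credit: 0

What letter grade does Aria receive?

C-

Weighted total:
  Studio work 41 × 0.24 = 9.84
  Reading responses 81 × 0.13 = 10.53
  Term project 97 × 0.06 = 5.82
  Problem sets 98 × 0.08 = 7.84
  Essays 95 × 0.11 = 10.45
  Quizzes 94 × 0.14 = 13.16
  Presentations 49.5 × 0.24 = 11.88
Sum = 69.52
Extra credit: 69.52 + 0 = 69.52
69.52 is ≥ 69 and < 72 → C-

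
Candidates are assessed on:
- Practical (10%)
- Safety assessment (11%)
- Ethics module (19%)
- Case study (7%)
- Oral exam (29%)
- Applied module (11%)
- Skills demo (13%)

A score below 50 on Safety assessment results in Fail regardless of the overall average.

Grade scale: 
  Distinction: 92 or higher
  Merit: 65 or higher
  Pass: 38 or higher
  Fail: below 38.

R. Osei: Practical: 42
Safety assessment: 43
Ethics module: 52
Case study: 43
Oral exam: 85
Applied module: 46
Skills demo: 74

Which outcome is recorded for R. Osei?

Safety assessment score 43 < 50: minimum not met.
Weighted total:
  Practical 42 × 0.1 = 4.2
  Safety assessment 43 × 0.11 = 4.73
  Ethics module 52 × 0.19 = 9.88
  Case study 43 × 0.07 = 3.01
  Oral exam 85 × 0.29 = 24.65
  Applied module 46 × 0.11 = 5.06
  Skills demo 74 × 0.13 = 9.62
Sum = 61.15
Because the Safety assessment minimum was not met, the result is Fail.

Fail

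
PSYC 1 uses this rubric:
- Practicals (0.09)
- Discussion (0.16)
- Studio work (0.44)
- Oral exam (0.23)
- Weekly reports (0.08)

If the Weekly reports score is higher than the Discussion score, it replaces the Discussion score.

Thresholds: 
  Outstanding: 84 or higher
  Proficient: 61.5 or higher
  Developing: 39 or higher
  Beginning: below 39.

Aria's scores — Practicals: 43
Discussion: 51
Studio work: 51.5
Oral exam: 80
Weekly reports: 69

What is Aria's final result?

Weekly reports (69) > Discussion (51), so Discussion counts as 69.
Weighted total:
  Practicals 43 × 0.09 = 3.87
  Discussion 69 × 0.16 = 11.04
  Studio work 51.5 × 0.44 = 22.66
  Oral exam 80 × 0.23 = 18.4
  Weekly reports 69 × 0.08 = 5.52
Sum = 61.49
61.49 is ≥ 39 and < 61.5 → Developing

Developing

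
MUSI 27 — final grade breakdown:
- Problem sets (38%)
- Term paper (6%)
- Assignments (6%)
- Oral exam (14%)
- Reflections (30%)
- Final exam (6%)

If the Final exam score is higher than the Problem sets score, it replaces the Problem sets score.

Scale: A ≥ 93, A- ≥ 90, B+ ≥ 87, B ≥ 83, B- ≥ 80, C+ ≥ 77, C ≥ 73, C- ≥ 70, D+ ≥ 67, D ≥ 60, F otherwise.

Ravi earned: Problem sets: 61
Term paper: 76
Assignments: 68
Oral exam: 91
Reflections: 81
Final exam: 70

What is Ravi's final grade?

Final exam (70) > Problem sets (61), so Problem sets counts as 70.
Weighted total:
  Problem sets 70 × 0.38 = 26.6
  Term paper 76 × 0.06 = 4.56
  Assignments 68 × 0.06 = 4.08
  Oral exam 91 × 0.14 = 12.74
  Reflections 81 × 0.3 = 24.3
  Final exam 70 × 0.06 = 4.2
Sum = 76.48
76.48 is ≥ 73 and < 77 → C

C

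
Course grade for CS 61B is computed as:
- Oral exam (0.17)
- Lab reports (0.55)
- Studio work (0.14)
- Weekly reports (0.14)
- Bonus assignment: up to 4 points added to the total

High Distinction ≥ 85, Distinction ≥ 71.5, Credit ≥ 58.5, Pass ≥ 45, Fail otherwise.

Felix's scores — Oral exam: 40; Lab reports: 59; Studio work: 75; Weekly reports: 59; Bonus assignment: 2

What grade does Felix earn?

Credit

Weighted total:
  Oral exam 40 × 0.17 = 6.8
  Lab reports 59 × 0.55 = 32.45
  Studio work 75 × 0.14 = 10.5
  Weekly reports 59 × 0.14 = 8.26
Sum = 58.01
Bonus assignment: 58.01 + 2 = 60.01
60.01 is ≥ 58.5 and < 71.5 → Credit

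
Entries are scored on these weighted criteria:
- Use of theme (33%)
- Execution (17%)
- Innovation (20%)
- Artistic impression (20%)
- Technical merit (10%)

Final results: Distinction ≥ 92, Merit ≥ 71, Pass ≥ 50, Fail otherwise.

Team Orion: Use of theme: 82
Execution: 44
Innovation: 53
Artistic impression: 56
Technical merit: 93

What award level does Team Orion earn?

Weighted total:
  Use of theme 82 × 0.33 = 27.06
  Execution 44 × 0.17 = 7.48
  Innovation 53 × 0.2 = 10.6
  Artistic impression 56 × 0.2 = 11.2
  Technical merit 93 × 0.1 = 9.3
Sum = 65.64
65.64 is ≥ 50 and < 71 → Pass

Pass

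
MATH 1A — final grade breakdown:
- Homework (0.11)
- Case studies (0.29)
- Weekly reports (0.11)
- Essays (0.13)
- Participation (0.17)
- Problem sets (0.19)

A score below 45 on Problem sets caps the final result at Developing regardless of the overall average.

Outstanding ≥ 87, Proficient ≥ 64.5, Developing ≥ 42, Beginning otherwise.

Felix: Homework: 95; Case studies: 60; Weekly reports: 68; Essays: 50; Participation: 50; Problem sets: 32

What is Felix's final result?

Developing

Problem sets score 32 < 45: minimum not met.
Weighted total:
  Homework 95 × 0.11 = 10.45
  Case studies 60 × 0.29 = 17.4
  Weekly reports 68 × 0.11 = 7.48
  Essays 50 × 0.13 = 6.5
  Participation 50 × 0.17 = 8.5
  Problem sets 32 × 0.19 = 6.08
Sum = 56.41
56.41 would be Developing; cap at Developing applies → Developing.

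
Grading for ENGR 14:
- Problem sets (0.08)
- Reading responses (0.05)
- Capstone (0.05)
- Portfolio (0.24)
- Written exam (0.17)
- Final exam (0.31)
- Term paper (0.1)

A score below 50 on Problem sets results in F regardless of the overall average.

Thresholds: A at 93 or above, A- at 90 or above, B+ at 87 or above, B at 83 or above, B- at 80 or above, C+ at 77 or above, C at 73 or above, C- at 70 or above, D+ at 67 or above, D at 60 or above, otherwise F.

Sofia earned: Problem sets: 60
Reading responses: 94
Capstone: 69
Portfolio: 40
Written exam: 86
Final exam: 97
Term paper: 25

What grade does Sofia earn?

D+

Problem sets score 60 ≥ 50: minimum met.
Weighted total:
  Problem sets 60 × 0.08 = 4.8
  Reading responses 94 × 0.05 = 4.7
  Capstone 69 × 0.05 = 3.45
  Portfolio 40 × 0.24 = 9.6
  Written exam 86 × 0.17 = 14.62
  Final exam 97 × 0.31 = 30.07
  Term paper 25 × 0.1 = 2.5
Sum = 69.74
69.74 is ≥ 67 and < 70 → D+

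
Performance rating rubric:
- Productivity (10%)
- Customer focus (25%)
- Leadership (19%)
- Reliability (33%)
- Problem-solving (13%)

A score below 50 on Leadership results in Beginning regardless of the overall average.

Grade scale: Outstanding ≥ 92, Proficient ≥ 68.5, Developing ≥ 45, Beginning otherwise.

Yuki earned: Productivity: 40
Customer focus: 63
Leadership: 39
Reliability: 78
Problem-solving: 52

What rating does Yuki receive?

Beginning

Leadership score 39 < 50: minimum not met.
Weighted total:
  Productivity 40 × 0.1 = 4
  Customer focus 63 × 0.25 = 15.75
  Leadership 39 × 0.19 = 7.41
  Reliability 78 × 0.33 = 25.74
  Problem-solving 52 × 0.13 = 6.76
Sum = 59.66
Because the Leadership minimum was not met, the result is Beginning.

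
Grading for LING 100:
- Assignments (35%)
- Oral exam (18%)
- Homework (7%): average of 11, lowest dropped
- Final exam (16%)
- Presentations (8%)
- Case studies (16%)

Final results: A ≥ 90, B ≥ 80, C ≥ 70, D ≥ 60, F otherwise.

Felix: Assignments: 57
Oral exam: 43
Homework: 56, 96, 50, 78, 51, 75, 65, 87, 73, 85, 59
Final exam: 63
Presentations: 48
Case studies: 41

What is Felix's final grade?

F

Homework: drop 50 → average of remaining 10 = 725/10 = 72.5
Weighted total:
  Assignments 57 × 0.35 = 19.95
  Oral exam 43 × 0.18 = 7.74
  Homework 72.5 × 0.07 = 5.075
  Final exam 63 × 0.16 = 10.08
  Presentations 48 × 0.08 = 3.84
  Case studies 41 × 0.16 = 6.56
Sum = 53.245
53.245 < 60 → F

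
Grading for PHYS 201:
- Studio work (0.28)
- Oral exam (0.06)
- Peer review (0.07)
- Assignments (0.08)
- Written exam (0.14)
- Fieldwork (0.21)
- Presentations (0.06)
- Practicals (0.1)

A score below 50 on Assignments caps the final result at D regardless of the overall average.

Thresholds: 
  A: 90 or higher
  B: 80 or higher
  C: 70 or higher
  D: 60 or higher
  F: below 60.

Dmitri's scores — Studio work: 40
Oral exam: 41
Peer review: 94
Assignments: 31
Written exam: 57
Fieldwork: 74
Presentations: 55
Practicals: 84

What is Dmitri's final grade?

Assignments score 31 < 50: minimum not met.
Weighted total:
  Studio work 40 × 0.28 = 11.2
  Oral exam 41 × 0.06 = 2.46
  Peer review 94 × 0.07 = 6.58
  Assignments 31 × 0.08 = 2.48
  Written exam 57 × 0.14 = 7.98
  Fieldwork 74 × 0.21 = 15.54
  Presentations 55 × 0.06 = 3.3
  Practicals 84 × 0.1 = 8.4
Sum = 57.94
57.94 would be F; cap at D applies → F.

F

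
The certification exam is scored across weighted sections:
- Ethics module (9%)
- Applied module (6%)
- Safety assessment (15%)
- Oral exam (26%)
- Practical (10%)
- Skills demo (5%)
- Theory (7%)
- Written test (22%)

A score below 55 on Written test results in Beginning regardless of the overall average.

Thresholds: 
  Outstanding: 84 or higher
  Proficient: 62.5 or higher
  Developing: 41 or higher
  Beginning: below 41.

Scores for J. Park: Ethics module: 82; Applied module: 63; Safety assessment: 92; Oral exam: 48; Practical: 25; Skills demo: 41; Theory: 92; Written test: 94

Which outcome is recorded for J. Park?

Proficient

Written test score 94 ≥ 55: minimum met.
Weighted total:
  Ethics module 82 × 0.09 = 7.38
  Applied module 63 × 0.06 = 3.78
  Safety assessment 92 × 0.15 = 13.8
  Oral exam 48 × 0.26 = 12.48
  Practical 25 × 0.1 = 2.5
  Skills demo 41 × 0.05 = 2.05
  Theory 92 × 0.07 = 6.44
  Written test 94 × 0.22 = 20.68
Sum = 69.11
69.11 is ≥ 62.5 and < 84 → Proficient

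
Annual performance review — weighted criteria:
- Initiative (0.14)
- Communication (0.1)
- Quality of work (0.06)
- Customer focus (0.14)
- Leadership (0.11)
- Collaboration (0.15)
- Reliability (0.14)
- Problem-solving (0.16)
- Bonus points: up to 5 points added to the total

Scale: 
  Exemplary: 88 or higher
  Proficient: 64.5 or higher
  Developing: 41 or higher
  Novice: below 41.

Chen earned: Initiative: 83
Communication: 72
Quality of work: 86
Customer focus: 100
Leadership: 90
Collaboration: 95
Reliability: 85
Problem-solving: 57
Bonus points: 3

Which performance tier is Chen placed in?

Proficient

Weighted total:
  Initiative 83 × 0.14 = 11.62
  Communication 72 × 0.1 = 7.2
  Quality of work 86 × 0.06 = 5.16
  Customer focus 100 × 0.14 = 14
  Leadership 90 × 0.11 = 9.9
  Collaboration 95 × 0.15 = 14.25
  Reliability 85 × 0.14 = 11.9
  Problem-solving 57 × 0.16 = 9.12
Sum = 83.15
Bonus points: 83.15 + 3 = 86.15
86.15 is ≥ 64.5 and < 88 → Proficient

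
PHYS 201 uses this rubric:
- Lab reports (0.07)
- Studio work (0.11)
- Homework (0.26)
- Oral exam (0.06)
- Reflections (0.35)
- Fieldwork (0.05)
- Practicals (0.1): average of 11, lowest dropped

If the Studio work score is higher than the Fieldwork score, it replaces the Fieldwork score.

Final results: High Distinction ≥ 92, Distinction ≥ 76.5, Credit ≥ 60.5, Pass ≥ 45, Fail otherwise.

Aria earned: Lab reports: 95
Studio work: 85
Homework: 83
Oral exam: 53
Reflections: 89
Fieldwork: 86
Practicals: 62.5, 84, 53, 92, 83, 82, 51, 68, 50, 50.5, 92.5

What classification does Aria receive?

Distinction

Practicals: drop 50 → average of remaining 10 = 718.5/10 = 71.85
Studio work (85) ≤ Fieldwork (86), so Fieldwork stays at 86.
Weighted total:
  Lab reports 95 × 0.07 = 6.65
  Studio work 85 × 0.11 = 9.35
  Homework 83 × 0.26 = 21.58
  Oral exam 53 × 0.06 = 3.18
  Reflections 89 × 0.35 = 31.15
  Fieldwork 86 × 0.05 = 4.3
  Practicals 71.85 × 0.1 = 7.185
Sum = 83.395
83.395 is ≥ 76.5 and < 92 → Distinction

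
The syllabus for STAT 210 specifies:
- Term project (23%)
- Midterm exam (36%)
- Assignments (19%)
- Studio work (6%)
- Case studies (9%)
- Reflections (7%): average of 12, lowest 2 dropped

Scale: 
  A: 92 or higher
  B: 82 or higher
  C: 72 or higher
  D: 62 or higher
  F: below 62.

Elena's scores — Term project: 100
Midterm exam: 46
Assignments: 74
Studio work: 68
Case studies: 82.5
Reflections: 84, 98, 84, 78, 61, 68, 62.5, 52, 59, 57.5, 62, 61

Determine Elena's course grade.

Reflections: drop 52, 57.5 → average of remaining 10 = 717.5/10 = 71.75
Weighted total:
  Term project 100 × 0.23 = 23
  Midterm exam 46 × 0.36 = 16.56
  Assignments 74 × 0.19 = 14.06
  Studio work 68 × 0.06 = 4.08
  Case studies 82.5 × 0.09 = 7.425
  Reflections 71.75 × 0.07 = 5.0225
Sum = 70.1475
70.1475 is ≥ 62 and < 72 → D

D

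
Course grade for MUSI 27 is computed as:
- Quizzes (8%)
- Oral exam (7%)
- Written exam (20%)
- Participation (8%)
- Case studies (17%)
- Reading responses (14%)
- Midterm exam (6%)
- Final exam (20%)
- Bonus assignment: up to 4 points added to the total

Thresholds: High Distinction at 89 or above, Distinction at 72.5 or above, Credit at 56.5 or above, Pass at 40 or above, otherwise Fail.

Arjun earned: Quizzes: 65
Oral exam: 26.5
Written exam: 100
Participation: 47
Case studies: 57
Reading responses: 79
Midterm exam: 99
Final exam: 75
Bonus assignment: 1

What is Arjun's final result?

Distinction

Weighted total:
  Quizzes 65 × 0.08 = 5.2
  Oral exam 26.5 × 0.07 = 1.855
  Written exam 100 × 0.2 = 20
  Participation 47 × 0.08 = 3.76
  Case studies 57 × 0.17 = 9.69
  Reading responses 79 × 0.14 = 11.06
  Midterm exam 99 × 0.06 = 5.94
  Final exam 75 × 0.2 = 15
Sum = 72.505
Bonus assignment: 72.505 + 1 = 73.505
73.505 is ≥ 72.5 and < 89 → Distinction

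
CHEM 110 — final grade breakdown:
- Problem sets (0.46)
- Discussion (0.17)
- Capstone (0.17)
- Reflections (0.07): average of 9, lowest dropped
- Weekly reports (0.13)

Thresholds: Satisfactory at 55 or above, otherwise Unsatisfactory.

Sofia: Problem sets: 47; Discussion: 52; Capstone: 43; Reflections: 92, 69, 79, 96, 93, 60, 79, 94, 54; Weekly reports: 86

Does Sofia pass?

Reflections: drop 54 → average of remaining 8 = 662/8 = 82.75
Weighted total:
  Problem sets 47 × 0.46 = 21.62
  Discussion 52 × 0.17 = 8.84
  Capstone 43 × 0.17 = 7.31
  Reflections 82.75 × 0.07 = 5.7925
  Weekly reports 86 × 0.13 = 11.18
Sum = 54.7425
54.7425 < 55 → Unsatisfactory

Unsatisfactory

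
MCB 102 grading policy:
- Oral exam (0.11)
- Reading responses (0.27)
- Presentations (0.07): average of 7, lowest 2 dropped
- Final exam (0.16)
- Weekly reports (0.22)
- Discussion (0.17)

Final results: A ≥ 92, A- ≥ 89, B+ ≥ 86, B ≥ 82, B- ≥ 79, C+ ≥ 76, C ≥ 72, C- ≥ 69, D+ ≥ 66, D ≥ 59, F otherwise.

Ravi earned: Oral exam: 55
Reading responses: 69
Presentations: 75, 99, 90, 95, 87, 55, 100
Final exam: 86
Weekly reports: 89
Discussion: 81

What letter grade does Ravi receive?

C+

Presentations: drop 55, 75 → average of remaining 5 = 471/5 = 94.2
Weighted total:
  Oral exam 55 × 0.11 = 6.05
  Reading responses 69 × 0.27 = 18.63
  Presentations 94.2 × 0.07 = 6.594
  Final exam 86 × 0.16 = 13.76
  Weekly reports 89 × 0.22 = 19.58
  Discussion 81 × 0.17 = 13.77
Sum = 78.384
78.384 is ≥ 76 and < 79 → C+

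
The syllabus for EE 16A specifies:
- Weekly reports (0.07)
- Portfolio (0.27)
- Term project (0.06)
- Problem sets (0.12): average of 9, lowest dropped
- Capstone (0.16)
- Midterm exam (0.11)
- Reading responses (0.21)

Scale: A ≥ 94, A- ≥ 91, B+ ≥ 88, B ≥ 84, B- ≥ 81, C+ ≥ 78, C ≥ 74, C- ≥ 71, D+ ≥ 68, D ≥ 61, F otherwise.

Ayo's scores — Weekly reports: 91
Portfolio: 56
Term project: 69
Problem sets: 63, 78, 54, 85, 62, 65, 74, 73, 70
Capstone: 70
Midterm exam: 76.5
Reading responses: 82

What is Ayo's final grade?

Problem sets: drop 54 → average of remaining 8 = 570/8 = 71.25
Weighted total:
  Weekly reports 91 × 0.07 = 6.37
  Portfolio 56 × 0.27 = 15.12
  Term project 69 × 0.06 = 4.14
  Problem sets 71.25 × 0.12 = 8.55
  Capstone 70 × 0.16 = 11.2
  Midterm exam 76.5 × 0.11 = 8.415
  Reading responses 82 × 0.21 = 17.22
Sum = 71.015
71.015 is ≥ 71 and < 74 → C-

C-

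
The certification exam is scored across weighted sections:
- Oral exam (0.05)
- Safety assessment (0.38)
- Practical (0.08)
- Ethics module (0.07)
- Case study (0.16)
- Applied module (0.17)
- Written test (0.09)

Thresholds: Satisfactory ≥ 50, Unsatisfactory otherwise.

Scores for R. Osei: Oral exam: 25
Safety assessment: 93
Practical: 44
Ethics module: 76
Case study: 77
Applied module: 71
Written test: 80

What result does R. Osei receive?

Weighted total:
  Oral exam 25 × 0.05 = 1.25
  Safety assessment 93 × 0.38 = 35.34
  Practical 44 × 0.08 = 3.52
  Ethics module 76 × 0.07 = 5.32
  Case study 77 × 0.16 = 12.32
  Applied module 71 × 0.17 = 12.07
  Written test 80 × 0.09 = 7.2
Sum = 77.02
77.02 ≥ 50 → Satisfactory

Satisfactory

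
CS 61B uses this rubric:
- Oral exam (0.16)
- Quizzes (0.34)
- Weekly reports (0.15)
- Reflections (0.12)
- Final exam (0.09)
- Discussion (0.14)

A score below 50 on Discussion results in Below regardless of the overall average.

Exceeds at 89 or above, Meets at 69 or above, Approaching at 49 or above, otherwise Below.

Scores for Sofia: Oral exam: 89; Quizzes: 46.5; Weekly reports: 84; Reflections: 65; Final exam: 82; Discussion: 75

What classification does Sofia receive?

Discussion score 75 ≥ 50: minimum met.
Weighted total:
  Oral exam 89 × 0.16 = 14.24
  Quizzes 46.5 × 0.34 = 15.81
  Weekly reports 84 × 0.15 = 12.6
  Reflections 65 × 0.12 = 7.8
  Final exam 82 × 0.09 = 7.38
  Discussion 75 × 0.14 = 10.5
Sum = 68.33
68.33 is ≥ 49 and < 69 → Approaching

Approaching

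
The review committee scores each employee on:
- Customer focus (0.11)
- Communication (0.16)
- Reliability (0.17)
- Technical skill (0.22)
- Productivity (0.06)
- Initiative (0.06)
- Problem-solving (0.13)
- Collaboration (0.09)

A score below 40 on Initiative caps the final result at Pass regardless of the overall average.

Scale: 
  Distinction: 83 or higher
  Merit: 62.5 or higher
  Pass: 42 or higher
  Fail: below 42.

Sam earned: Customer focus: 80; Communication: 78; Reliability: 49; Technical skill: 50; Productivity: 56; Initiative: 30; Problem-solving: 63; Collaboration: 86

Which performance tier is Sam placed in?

Pass

Initiative score 30 < 40: minimum not met.
Weighted total:
  Customer focus 80 × 0.11 = 8.8
  Communication 78 × 0.16 = 12.48
  Reliability 49 × 0.17 = 8.33
  Technical skill 50 × 0.22 = 11
  Productivity 56 × 0.06 = 3.36
  Initiative 30 × 0.06 = 1.8
  Problem-solving 63 × 0.13 = 8.19
  Collaboration 86 × 0.09 = 7.74
Sum = 61.7
61.7 would be Pass; cap at Pass applies → Pass.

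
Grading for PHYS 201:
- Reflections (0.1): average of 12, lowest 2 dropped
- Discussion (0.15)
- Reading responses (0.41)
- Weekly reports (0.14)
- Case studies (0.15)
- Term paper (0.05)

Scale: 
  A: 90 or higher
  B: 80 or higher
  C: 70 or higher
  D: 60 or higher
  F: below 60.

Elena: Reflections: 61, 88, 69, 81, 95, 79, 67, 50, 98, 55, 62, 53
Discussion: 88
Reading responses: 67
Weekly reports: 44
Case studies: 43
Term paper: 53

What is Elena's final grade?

D

Reflections: drop 50, 53 → average of remaining 10 = 755/10 = 75.5
Weighted total:
  Reflections 75.5 × 0.1 = 7.55
  Discussion 88 × 0.15 = 13.2
  Reading responses 67 × 0.41 = 27.47
  Weekly reports 44 × 0.14 = 6.16
  Case studies 43 × 0.15 = 6.45
  Term paper 53 × 0.05 = 2.65
Sum = 63.48
63.48 is ≥ 60 and < 70 → D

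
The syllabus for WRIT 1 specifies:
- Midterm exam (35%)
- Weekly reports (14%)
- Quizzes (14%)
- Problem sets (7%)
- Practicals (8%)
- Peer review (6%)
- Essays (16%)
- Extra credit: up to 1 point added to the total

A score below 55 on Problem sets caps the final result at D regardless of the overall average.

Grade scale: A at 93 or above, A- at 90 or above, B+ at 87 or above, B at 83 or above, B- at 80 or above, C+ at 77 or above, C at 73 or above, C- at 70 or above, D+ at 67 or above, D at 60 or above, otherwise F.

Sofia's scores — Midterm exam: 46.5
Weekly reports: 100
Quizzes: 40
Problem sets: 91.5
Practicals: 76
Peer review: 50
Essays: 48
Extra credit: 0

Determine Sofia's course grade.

Problem sets score 91.5 ≥ 55: minimum met.
Weighted total:
  Midterm exam 46.5 × 0.35 = 16.275
  Weekly reports 100 × 0.14 = 14
  Quizzes 40 × 0.14 = 5.6
  Problem sets 91.5 × 0.07 = 6.405
  Practicals 76 × 0.08 = 6.08
  Peer review 50 × 0.06 = 3
  Essays 48 × 0.16 = 7.68
Sum = 59.04
Extra credit: 59.04 + 0 = 59.04
59.04 < 60 → F

F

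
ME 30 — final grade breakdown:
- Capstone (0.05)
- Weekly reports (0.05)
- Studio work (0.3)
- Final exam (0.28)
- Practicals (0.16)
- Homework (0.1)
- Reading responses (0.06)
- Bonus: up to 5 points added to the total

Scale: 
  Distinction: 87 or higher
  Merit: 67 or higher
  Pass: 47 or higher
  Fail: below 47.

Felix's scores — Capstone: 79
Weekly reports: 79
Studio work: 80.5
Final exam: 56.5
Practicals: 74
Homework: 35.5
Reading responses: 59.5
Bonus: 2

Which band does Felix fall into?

Merit

Weighted total:
  Capstone 79 × 0.05 = 3.95
  Weekly reports 79 × 0.05 = 3.95
  Studio work 80.5 × 0.3 = 24.15
  Final exam 56.5 × 0.28 = 15.82
  Practicals 74 × 0.16 = 11.84
  Homework 35.5 × 0.1 = 3.55
  Reading responses 59.5 × 0.06 = 3.57
Sum = 66.83
Bonus: 66.83 + 2 = 68.83
68.83 is ≥ 67 and < 87 → Merit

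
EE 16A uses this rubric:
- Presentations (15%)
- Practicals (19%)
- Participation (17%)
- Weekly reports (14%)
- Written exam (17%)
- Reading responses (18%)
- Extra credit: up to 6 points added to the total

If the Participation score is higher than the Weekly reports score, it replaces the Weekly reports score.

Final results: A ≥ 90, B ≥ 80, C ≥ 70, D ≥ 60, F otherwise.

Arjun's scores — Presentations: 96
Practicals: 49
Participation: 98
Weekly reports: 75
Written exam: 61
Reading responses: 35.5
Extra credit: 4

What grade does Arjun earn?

C

Participation (98) > Weekly reports (75), so Weekly reports counts as 98.
Weighted total:
  Presentations 96 × 0.15 = 14.4
  Practicals 49 × 0.19 = 9.31
  Participation 98 × 0.17 = 16.66
  Weekly reports 98 × 0.14 = 13.72
  Written exam 61 × 0.17 = 10.37
  Reading responses 35.5 × 0.18 = 6.39
Sum = 70.85
Extra credit: 70.85 + 4 = 74.85
74.85 is ≥ 70 and < 80 → C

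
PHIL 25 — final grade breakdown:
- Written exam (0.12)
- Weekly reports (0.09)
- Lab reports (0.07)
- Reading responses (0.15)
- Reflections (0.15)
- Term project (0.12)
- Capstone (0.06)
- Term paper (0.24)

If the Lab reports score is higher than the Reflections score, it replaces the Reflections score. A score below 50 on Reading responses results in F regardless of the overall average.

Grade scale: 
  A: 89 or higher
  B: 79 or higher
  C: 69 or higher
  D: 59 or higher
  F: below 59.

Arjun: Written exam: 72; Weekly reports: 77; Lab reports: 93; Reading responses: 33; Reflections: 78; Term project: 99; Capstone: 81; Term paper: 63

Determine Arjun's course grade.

Lab reports (93) > Reflections (78), so Reflections counts as 93.
Reading responses score 33 < 50: minimum not met.
Weighted total:
  Written exam 72 × 0.12 = 8.64
  Weekly reports 77 × 0.09 = 6.93
  Lab reports 93 × 0.07 = 6.51
  Reading responses 33 × 0.15 = 4.95
  Reflections 93 × 0.15 = 13.95
  Term project 99 × 0.12 = 11.88
  Capstone 81 × 0.06 = 4.86
  Term paper 63 × 0.24 = 15.12
Sum = 72.84
Because the Reading responses minimum was not met, the result is F.

F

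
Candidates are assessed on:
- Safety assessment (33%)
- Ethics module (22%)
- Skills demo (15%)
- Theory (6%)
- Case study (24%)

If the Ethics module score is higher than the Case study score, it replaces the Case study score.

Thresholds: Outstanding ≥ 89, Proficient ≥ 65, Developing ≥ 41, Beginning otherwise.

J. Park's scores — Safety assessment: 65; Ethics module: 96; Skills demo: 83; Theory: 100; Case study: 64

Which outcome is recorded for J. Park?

Ethics module (96) > Case study (64), so Case study counts as 96.
Weighted total:
  Safety assessment 65 × 0.33 = 21.45
  Ethics module 96 × 0.22 = 21.12
  Skills demo 83 × 0.15 = 12.45
  Theory 100 × 0.06 = 6
  Case study 96 × 0.24 = 23.04
Sum = 84.06
84.06 is ≥ 65 and < 89 → Proficient

Proficient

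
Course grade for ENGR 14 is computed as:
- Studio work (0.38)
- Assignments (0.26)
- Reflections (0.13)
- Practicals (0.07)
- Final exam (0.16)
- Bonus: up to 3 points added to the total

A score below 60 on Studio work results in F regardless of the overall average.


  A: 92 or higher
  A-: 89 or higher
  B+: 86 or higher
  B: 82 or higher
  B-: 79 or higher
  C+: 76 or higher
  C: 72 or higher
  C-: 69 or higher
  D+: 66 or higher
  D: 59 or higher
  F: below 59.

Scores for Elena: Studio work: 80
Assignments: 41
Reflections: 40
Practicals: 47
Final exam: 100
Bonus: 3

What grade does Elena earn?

Studio work score 80 ≥ 60: minimum met.
Weighted total:
  Studio work 80 × 0.38 = 30.4
  Assignments 41 × 0.26 = 10.66
  Reflections 40 × 0.13 = 5.2
  Practicals 47 × 0.07 = 3.29
  Final exam 100 × 0.16 = 16
Sum = 65.55
Bonus: 65.55 + 3 = 68.55
68.55 is ≥ 66 and < 69 → D+

D+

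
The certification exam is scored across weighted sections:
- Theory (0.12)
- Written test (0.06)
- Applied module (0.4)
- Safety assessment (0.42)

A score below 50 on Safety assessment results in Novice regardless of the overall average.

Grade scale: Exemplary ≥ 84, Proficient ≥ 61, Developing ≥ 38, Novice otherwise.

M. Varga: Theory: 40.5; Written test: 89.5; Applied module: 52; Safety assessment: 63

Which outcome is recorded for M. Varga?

Developing

Safety assessment score 63 ≥ 50: minimum met.
Weighted total:
  Theory 40.5 × 0.12 = 4.86
  Written test 89.5 × 0.06 = 5.37
  Applied module 52 × 0.4 = 20.8
  Safety assessment 63 × 0.42 = 26.46
Sum = 57.49
57.49 is ≥ 38 and < 61 → Developing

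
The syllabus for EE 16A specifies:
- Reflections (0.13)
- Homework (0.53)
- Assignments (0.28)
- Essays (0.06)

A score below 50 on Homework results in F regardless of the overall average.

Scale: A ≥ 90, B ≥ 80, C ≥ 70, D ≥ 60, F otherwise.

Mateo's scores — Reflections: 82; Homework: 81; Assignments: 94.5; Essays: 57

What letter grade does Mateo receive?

B

Homework score 81 ≥ 50: minimum met.
Weighted total:
  Reflections 82 × 0.13 = 10.66
  Homework 81 × 0.53 = 42.93
  Assignments 94.5 × 0.28 = 26.46
  Essays 57 × 0.06 = 3.42
Sum = 83.47
83.47 is ≥ 80 and < 90 → B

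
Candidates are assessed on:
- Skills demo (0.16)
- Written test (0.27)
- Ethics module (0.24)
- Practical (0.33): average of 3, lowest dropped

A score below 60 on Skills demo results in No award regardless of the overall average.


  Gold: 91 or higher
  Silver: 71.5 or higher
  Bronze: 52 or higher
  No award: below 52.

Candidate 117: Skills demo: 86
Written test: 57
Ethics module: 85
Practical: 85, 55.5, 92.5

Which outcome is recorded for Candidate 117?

Practical: drop 55.5 → average of remaining 2 = 177.5/2 = 88.75
Skills demo score 86 ≥ 60: minimum met.
Weighted total:
  Skills demo 86 × 0.16 = 13.76
  Written test 57 × 0.27 = 15.39
  Ethics module 85 × 0.24 = 20.4
  Practical 88.75 × 0.33 = 29.2875
Sum = 78.8375
78.8375 is ≥ 71.5 and < 91 → Silver

Silver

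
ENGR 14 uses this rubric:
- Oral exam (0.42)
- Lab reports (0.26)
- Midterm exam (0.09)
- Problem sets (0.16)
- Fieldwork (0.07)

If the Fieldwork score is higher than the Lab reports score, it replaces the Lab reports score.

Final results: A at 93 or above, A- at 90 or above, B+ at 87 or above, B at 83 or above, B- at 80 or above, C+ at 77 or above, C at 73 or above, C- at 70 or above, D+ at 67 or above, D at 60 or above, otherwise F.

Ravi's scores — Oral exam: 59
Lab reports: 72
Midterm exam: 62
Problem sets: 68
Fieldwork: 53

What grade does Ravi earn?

Fieldwork (53) ≤ Lab reports (72), so Lab reports stays at 72.
Weighted total:
  Oral exam 59 × 0.42 = 24.78
  Lab reports 72 × 0.26 = 18.72
  Midterm exam 62 × 0.09 = 5.58
  Problem sets 68 × 0.16 = 10.88
  Fieldwork 53 × 0.07 = 3.71
Sum = 63.67
63.67 is ≥ 60 and < 67 → D

D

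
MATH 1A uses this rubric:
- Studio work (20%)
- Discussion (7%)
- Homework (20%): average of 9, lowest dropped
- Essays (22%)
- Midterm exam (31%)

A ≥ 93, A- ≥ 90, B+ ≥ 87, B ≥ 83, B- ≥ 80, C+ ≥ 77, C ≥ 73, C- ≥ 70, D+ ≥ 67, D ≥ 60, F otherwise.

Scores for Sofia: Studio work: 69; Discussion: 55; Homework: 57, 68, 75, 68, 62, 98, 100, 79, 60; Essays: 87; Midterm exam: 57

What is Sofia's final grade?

Homework: drop 57 → average of remaining 8 = 610/8 = 76.25
Weighted total:
  Studio work 69 × 0.2 = 13.8
  Discussion 55 × 0.07 = 3.85
  Homework 76.25 × 0.2 = 15.25
  Essays 87 × 0.22 = 19.14
  Midterm exam 57 × 0.31 = 17.67
Sum = 69.71
69.71 is ≥ 67 and < 70 → D+

D+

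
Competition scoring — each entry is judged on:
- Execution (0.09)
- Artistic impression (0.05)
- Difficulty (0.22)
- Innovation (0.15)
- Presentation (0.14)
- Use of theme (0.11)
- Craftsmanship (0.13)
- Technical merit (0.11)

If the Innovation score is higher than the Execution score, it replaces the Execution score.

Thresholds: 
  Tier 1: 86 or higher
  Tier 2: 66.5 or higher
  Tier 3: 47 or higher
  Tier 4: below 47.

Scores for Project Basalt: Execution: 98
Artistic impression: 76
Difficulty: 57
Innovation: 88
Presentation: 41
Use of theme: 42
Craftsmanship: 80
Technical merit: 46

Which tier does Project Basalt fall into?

Innovation (88) ≤ Execution (98), so Execution stays at 98.
Weighted total:
  Execution 98 × 0.09 = 8.82
  Artistic impression 76 × 0.05 = 3.8
  Difficulty 57 × 0.22 = 12.54
  Innovation 88 × 0.15 = 13.2
  Presentation 41 × 0.14 = 5.74
  Use of theme 42 × 0.11 = 4.62
  Craftsmanship 80 × 0.13 = 10.4
  Technical merit 46 × 0.11 = 5.06
Sum = 64.18
64.18 is ≥ 47 and < 66.5 → Tier 3

Tier 3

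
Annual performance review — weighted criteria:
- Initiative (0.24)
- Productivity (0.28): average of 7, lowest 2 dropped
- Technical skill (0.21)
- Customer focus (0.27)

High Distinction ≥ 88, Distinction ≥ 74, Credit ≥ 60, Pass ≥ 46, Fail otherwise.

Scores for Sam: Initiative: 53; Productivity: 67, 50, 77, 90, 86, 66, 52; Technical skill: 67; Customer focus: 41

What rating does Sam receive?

Pass

Productivity: drop 50, 52 → average of remaining 5 = 386/5 = 77.2
Weighted total:
  Initiative 53 × 0.24 = 12.72
  Productivity 77.2 × 0.28 = 21.616
  Technical skill 67 × 0.21 = 14.07
  Customer focus 41 × 0.27 = 11.07
Sum = 59.476
59.476 is ≥ 46 and < 60 → Pass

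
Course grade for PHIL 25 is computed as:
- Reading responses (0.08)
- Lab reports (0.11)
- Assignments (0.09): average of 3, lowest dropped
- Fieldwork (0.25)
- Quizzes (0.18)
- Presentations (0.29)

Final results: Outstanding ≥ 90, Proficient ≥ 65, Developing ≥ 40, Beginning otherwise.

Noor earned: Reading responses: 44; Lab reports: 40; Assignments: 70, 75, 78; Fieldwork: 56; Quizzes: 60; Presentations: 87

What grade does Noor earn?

Assignments: drop 70 → average of remaining 2 = 153/2 = 76.5
Weighted total:
  Reading responses 44 × 0.08 = 3.52
  Lab reports 40 × 0.11 = 4.4
  Assignments 76.5 × 0.09 = 6.885
  Fieldwork 56 × 0.25 = 14
  Quizzes 60 × 0.18 = 10.8
  Presentations 87 × 0.29 = 25.23
Sum = 64.835
64.835 is ≥ 40 and < 65 → Developing

Developing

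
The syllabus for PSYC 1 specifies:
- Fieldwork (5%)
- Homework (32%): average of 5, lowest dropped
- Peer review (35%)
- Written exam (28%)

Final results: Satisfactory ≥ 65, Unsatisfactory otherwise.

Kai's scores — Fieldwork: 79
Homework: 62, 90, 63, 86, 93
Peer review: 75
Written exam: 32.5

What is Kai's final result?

Homework: drop 62 → average of remaining 4 = 332/4 = 83
Weighted total:
  Fieldwork 79 × 0.05 = 3.95
  Homework 83 × 0.32 = 26.56
  Peer review 75 × 0.35 = 26.25
  Written exam 32.5 × 0.28 = 9.1
Sum = 65.86
65.86 ≥ 65 → Satisfactory

Satisfactory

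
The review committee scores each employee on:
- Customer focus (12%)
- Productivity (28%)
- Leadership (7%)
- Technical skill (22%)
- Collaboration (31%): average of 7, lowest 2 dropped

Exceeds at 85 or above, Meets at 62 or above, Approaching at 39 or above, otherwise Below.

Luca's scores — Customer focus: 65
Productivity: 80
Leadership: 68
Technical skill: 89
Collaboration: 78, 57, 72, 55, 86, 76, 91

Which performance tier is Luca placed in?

Collaboration: drop 55, 57 → average of remaining 5 = 403/5 = 80.6
Weighted total:
  Customer focus 65 × 0.12 = 7.8
  Productivity 80 × 0.28 = 22.4
  Leadership 68 × 0.07 = 4.76
  Technical skill 89 × 0.22 = 19.58
  Collaboration 80.6 × 0.31 = 24.986
Sum = 79.526
79.526 is ≥ 62 and < 85 → Meets

Meets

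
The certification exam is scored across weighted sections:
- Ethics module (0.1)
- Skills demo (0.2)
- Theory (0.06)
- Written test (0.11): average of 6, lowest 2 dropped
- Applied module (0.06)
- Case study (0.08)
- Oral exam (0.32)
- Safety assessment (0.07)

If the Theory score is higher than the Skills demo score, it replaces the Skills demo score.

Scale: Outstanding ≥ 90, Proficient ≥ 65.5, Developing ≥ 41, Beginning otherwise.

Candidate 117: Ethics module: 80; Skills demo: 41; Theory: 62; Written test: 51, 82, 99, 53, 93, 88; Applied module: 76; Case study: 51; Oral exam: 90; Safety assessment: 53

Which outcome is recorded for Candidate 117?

Proficient

Written test: drop 51, 53 → average of remaining 4 = 362/4 = 90.5
Theory (62) > Skills demo (41), so Skills demo counts as 62.
Weighted total:
  Ethics module 80 × 0.1 = 8
  Skills demo 62 × 0.2 = 12.4
  Theory 62 × 0.06 = 3.72
  Written test 90.5 × 0.11 = 9.955
  Applied module 76 × 0.06 = 4.56
  Case study 51 × 0.08 = 4.08
  Oral exam 90 × 0.32 = 28.8
  Safety assessment 53 × 0.07 = 3.71
Sum = 75.225
75.225 is ≥ 65.5 and < 90 → Proficient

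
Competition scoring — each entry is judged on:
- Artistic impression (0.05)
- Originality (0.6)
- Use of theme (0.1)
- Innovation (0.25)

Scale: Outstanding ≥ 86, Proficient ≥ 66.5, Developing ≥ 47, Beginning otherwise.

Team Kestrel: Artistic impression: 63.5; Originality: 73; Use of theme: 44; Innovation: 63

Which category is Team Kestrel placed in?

Proficient

Weighted total:
  Artistic impression 63.5 × 0.05 = 3.175
  Originality 73 × 0.6 = 43.8
  Use of theme 44 × 0.1 = 4.4
  Innovation 63 × 0.25 = 15.75
Sum = 67.125
67.125 is ≥ 66.5 and < 86 → Proficient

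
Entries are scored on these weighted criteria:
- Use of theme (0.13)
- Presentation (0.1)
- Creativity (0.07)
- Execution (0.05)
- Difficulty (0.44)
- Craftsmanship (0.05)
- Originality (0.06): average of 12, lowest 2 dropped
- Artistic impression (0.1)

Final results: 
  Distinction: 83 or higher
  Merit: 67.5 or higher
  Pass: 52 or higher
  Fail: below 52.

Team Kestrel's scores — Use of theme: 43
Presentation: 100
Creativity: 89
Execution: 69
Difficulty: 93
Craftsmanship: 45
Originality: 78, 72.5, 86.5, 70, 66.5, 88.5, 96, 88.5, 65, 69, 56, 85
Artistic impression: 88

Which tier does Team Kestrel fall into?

Originality: drop 56, 65 → average of remaining 10 = 800.5/10 = 80.05
Weighted total:
  Use of theme 43 × 0.13 = 5.59
  Presentation 100 × 0.1 = 10
  Creativity 89 × 0.07 = 6.23
  Execution 69 × 0.05 = 3.45
  Difficulty 93 × 0.44 = 40.92
  Craftsmanship 45 × 0.05 = 2.25
  Originality 80.05 × 0.06 = 4.803
  Artistic impression 88 × 0.1 = 8.8
Sum = 82.043
82.043 is ≥ 67.5 and < 83 → Merit

Merit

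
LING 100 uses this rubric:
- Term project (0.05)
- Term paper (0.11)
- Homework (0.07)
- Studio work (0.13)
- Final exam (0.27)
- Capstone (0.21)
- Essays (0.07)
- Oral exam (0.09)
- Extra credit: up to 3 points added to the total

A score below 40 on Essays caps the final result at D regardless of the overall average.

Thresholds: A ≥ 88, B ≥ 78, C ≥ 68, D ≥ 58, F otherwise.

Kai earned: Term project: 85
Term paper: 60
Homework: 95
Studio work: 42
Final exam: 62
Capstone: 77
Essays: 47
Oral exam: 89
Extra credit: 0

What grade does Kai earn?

Essays score 47 ≥ 40: minimum met.
Weighted total:
  Term project 85 × 0.05 = 4.25
  Term paper 60 × 0.11 = 6.6
  Homework 95 × 0.07 = 6.65
  Studio work 42 × 0.13 = 5.46
  Final exam 62 × 0.27 = 16.74
  Capstone 77 × 0.21 = 16.17
  Essays 47 × 0.07 = 3.29
  Oral exam 89 × 0.09 = 8.01
Sum = 67.17
Extra credit: 67.17 + 0 = 67.17
67.17 is ≥ 58 and < 68 → D

D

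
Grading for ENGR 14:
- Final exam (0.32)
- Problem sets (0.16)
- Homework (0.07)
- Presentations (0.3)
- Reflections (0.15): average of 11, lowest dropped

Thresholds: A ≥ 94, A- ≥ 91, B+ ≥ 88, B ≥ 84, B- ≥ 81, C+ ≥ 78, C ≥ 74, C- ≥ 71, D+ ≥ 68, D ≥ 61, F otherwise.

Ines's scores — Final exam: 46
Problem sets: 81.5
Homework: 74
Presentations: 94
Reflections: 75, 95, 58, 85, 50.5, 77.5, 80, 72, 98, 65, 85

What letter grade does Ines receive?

Reflections: drop 50.5 → average of remaining 10 = 790.5/10 = 79.05
Weighted total:
  Final exam 46 × 0.32 = 14.72
  Problem sets 81.5 × 0.16 = 13.04
  Homework 74 × 0.07 = 5.18
  Presentations 94 × 0.3 = 28.2
  Reflections 79.05 × 0.15 = 11.8575
Sum = 72.9975
72.9975 is ≥ 71 and < 74 → C-

C-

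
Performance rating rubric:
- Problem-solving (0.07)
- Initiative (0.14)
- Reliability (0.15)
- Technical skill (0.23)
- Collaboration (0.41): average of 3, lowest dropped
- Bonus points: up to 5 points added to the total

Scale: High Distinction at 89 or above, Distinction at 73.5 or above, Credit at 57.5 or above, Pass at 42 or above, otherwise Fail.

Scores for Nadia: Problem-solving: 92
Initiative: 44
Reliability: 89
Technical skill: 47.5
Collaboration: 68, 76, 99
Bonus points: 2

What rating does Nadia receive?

Distinction

Collaboration: drop 68 → average of remaining 2 = 175/2 = 87.5
Weighted total:
  Problem-solving 92 × 0.07 = 6.44
  Initiative 44 × 0.14 = 6.16
  Reliability 89 × 0.15 = 13.35
  Technical skill 47.5 × 0.23 = 10.925
  Collaboration 87.5 × 0.41 = 35.875
Sum = 72.75
Bonus points: 72.75 + 2 = 74.75
74.75 is ≥ 73.5 and < 89 → Distinction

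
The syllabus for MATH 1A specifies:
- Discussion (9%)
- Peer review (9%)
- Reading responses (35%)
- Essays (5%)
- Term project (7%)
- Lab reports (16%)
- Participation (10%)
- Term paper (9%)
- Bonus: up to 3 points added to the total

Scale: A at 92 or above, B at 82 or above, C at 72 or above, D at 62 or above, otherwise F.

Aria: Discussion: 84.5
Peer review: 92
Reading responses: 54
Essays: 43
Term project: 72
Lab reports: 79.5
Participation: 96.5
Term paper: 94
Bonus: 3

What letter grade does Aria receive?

C

Weighted total:
  Discussion 84.5 × 0.09 = 7.605
  Peer review 92 × 0.09 = 8.28
  Reading responses 54 × 0.35 = 18.9
  Essays 43 × 0.05 = 2.15
  Term project 72 × 0.07 = 5.04
  Lab reports 79.5 × 0.16 = 12.72
  Participation 96.5 × 0.1 = 9.65
  Term paper 94 × 0.09 = 8.46
Sum = 72.805
Bonus: 72.805 + 3 = 75.805
75.805 is ≥ 72 and < 82 → C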